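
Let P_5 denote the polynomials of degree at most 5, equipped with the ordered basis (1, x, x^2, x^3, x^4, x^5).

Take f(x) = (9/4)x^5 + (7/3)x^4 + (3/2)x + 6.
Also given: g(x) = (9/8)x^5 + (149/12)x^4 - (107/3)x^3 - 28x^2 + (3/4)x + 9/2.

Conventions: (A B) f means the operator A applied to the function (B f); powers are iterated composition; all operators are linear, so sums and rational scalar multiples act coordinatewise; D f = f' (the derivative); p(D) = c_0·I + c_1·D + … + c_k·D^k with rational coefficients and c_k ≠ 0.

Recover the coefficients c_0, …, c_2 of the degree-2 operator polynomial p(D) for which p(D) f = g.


D^0 f = (9/4)x^5 + (7/3)x^4 + (3/2)x + 6
D^1 f = (45/4)x^4 + (28/3)x^3 + 3/2
D^2 f = 45x^3 + 28x^2
matching coefficients of g against c_0 f + c_1 Df + … from the top degree down determines the c_i
solution: c_0 = 1/2, c_1 = 1, c_2 = -1

p(D) = (1/2)·I + D − D^2, i.e. c_0 = 1/2, c_1 = 1, c_2 = -1


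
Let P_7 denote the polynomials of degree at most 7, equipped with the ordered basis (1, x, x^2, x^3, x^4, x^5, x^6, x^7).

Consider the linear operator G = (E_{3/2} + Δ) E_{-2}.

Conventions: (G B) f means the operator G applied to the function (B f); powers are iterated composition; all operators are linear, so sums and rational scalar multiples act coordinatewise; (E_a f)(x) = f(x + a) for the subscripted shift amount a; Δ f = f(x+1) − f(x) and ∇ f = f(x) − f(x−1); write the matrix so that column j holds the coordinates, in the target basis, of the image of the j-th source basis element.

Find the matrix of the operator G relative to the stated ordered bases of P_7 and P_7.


image of 1: 1
image of x: x + 1/2
image of x^2: x^2 + x - 11/4
image of x^3: x^3 + (3/2)x^2 - (33/4)x + 55/8
image of x^4: x^4 + 2x^3 - (33/2)x^2 + (55/2)x - 239/16
image of x^5: x^5 + (5/2)x^4 - (55/2)x^3 + (275/4)x^2 - (1195/16)x + 991/32
image of x^6: x^6 + 3x^5 - (165/4)x^4 + (275/2)x^3 - (3585/16)x^2 + (2973/16)x - 4031/64
image of x^7: x^7 + (7/2)x^6 - (231/4)x^5 + (1925/8)x^4 - (8365/16)x^3 + (20811/32)x^2 - (28217/64)x + 16255/128
each image's coordinates form column j of the matrix

the matrix is [[1, 1/2, -11/4, 55/8, -239/16, 991/32, -4031/64, 16255/128]; [0, 1, 1, -33/4, 55/2, -1195/16, 2973/16, -28217/64]; [0, 0, 1, 3/2, -33/2, 275/4, -3585/16, 20811/32]; [0, 0, 0, 1, 2, -55/2, 275/2, -8365/16]; [0, 0, 0, 0, 1, 5/2, -165/4, 1925/8]; [0, 0, 0, 0, 0, 1, 3, -231/4]; [0, 0, 0, 0, 0, 0, 1, 7/2]; [0, 0, 0, 0, 0, 0, 0, 1]] (rows listed top to bottom)


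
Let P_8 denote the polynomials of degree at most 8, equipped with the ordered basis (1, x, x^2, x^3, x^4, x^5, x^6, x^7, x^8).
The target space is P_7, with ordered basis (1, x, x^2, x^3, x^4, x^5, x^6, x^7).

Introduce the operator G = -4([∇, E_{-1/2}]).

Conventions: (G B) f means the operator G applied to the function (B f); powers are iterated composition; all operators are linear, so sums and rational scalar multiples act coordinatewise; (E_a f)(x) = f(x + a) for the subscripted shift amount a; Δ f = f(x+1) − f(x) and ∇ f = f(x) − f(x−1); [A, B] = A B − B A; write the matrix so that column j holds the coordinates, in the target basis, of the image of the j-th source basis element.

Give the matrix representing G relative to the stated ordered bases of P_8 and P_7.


the matrix is [[0, 0, 0, 0, 0, 0, 0, 0, 0]; [0, 0, 0, 0, 0, 0, 0, 0, 0]; [0, 0, 0, 0, 0, 0, 0, 0, 0]; [0, 0, 0, 0, 0, 0, 0, 0, 0]; [0, 0, 0, 0, 0, 0, 0, 0, 0]; [0, 0, 0, 0, 0, 0, 0, 0, 0]; [0, 0, 0, 0, 0, 0, 0, 0, 0]; [0, 0, 0, 0, 0, 0, 0, 0, 0]] (rows listed top to bottom)

image of 1: 0
image of x: 0
image of x^2: 0
image of x^3: 0
image of x^4: 0
image of x^5: 0
image of x^6: 0
image of x^7: 0
image of x^8: 0
each image's coordinates form column j of the matrix


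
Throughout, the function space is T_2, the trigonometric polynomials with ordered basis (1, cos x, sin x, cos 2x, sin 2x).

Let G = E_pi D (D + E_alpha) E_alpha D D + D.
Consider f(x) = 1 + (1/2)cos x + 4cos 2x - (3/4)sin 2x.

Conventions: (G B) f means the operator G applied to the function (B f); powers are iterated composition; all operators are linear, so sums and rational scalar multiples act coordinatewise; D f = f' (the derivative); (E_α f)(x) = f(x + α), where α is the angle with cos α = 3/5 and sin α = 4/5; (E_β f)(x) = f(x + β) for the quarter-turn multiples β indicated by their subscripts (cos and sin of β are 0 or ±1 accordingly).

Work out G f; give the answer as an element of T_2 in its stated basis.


D f = -(1/2)sin x - (3/2)cos 2x - 8sin 2x
D D f = -(1/2)cos x - 16cos 2x + 3sin 2x
E_alpha D D f = -(3/10)cos x + (2/5)sin x + (184/25)cos 2x + (363/25)sin 2x
D E_alpha D D f = (2/5)cos x + (3/10)sin x + (726/25)cos 2x - (368/25)sin 2x
E_alpha E_alpha D D f = (7/50)cos x + (12/25)sin x + (7424/625)cos 2x - (6957/625)sin 2x
(D + E_alpha) E_alpha D D f = (27/50)cos x + (39/50)sin x + (25574/625)cos 2x - (16157/625)sin 2x
D ((D + E_alpha) E_alpha D) D f = (39/50)cos x - (27/50)sin x - (32314/625)cos 2x - (51148/625)sin 2x
E_pi D ((D + E_alpha) E_alpha D) D f = -(39/50)cos x + (27/50)sin x - (32314/625)cos 2x - (51148/625)sin 2x
D f = -(1/2)sin x - (3/2)cos 2x - 8sin 2x
(E_pi D (D + E_alpha) E_alpha D D + D) f = -(39/50)cos x + (1/25)sin x - (66503/1250)cos 2x - (56148/625)sin 2x

g(x) = -(39/50)cos x + (1/25)sin x - (66503/1250)cos 2x - (56148/625)sin 2x


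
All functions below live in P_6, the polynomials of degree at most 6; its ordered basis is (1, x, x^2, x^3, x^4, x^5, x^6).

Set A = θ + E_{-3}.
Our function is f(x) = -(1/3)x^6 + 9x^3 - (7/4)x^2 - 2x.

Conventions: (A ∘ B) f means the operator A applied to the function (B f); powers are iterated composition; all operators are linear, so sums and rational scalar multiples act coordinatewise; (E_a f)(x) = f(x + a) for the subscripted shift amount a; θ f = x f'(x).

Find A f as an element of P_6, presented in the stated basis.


θ f = -2x^6 + 27x^3 - (7/2)x^2 - 2x
E_{-3} f = -(1/3)x^6 + 6x^5 - 45x^4 + 189x^3 - (1951/4)x^2 + (1475/2)x - 1983/4
(θ + E_{-3}) f = -(7/3)x^6 + 6x^5 - 45x^4 + 216x^3 - (1965/4)x^2 + (1471/2)x - 1983/4

g(x) = -(7/3)x^6 + 6x^5 - 45x^4 + 216x^3 - (1965/4)x^2 + (1471/2)x - 1983/4


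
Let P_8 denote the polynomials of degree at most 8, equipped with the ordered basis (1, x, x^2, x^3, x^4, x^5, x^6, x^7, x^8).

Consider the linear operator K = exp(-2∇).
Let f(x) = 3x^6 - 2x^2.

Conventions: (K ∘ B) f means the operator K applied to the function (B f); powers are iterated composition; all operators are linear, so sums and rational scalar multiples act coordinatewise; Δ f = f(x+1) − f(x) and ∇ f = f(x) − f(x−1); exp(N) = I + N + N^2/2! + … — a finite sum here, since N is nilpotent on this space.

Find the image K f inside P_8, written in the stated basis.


order-1 term: -36x^5 + 90x^4 - 120x^3 + 90x^2 - 28x + 2
order-2 term: 180x^4 - 720x^3 + 1260x^2 - 1080x + 364
order-3 term: -480x^3 + 2160x^2 - 3600x + 2160
order-4 term: 720x^2 - 2880x + 3120
order-5 term: -576x + 1440
order-6 term: 192
the series for exp(-2∇) f terminates at order 6
exp(-2∇) f = 3x^6 - 36x^5 + 270x^4 - 1320x^3 + 4228x^2 - 8164x + 7278

the result is g(x) = 3x^6 - 36x^5 + 270x^4 - 1320x^3 + 4228x^2 - 8164x + 7278


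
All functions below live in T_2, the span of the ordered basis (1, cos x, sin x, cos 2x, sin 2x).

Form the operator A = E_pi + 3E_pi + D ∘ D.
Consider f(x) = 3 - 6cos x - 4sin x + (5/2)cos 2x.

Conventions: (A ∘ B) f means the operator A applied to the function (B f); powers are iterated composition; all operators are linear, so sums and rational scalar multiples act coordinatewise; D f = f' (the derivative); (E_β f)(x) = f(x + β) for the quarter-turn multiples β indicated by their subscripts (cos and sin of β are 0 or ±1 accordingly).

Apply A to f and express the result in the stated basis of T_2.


the image equals g(x) = 12 + 30cos x + 20sin x

E_pi f = 3 + 6cos x + 4sin x + (5/2)cos 2x
E_pi f = 3 + 6cos x + 4sin x + (5/2)cos 2x
(3E_pi) f = 9 + 18cos x + 12sin x + (15/2)cos 2x
D f = -4cos x + 6sin x - 5sin 2x
D D f = 6cos x + 4sin x - 10cos 2x
(E_pi + 3E_pi + D ∘ D) f = 12 + 30cos x + 20sin x


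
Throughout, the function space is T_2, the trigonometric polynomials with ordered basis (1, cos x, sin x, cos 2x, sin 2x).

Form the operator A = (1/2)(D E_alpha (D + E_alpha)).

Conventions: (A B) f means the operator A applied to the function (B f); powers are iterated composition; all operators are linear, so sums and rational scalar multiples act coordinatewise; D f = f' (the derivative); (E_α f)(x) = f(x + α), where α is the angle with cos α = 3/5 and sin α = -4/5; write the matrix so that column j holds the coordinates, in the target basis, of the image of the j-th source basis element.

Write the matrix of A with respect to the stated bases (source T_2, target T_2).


image of 1: 0
image of cos x: (9/50)cos x - (13/50)sin x
image of sin x: (13/50)cos x + (9/50)sin x
image of cos 2x: (14/625)cos 2x - (673/625)sin 2x
image of sin 2x: (673/625)cos 2x + (14/625)sin 2x
each image's coordinates form column j of the matrix

the matrix is [[0, 0, 0, 0, 0]; [0, 9/50, 13/50, 0, 0]; [0, -13/50, 9/50, 0, 0]; [0, 0, 0, 14/625, 673/625]; [0, 0, 0, -673/625, 14/625]] (rows listed top to bottom)


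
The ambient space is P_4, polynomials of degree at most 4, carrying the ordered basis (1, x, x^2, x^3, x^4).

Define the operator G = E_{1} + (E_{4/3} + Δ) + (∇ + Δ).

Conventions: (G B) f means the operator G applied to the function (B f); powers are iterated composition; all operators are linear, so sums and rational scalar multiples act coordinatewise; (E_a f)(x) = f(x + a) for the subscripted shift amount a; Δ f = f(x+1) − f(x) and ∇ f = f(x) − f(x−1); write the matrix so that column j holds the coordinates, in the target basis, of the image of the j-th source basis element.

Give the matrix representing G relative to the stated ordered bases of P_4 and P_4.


image of 1: 2
image of x: 2x + 16/3
image of x^2: 2x^2 + (32/3)x + 34/9
image of x^3: 2x^3 + 16x^2 + (34/3)x + 172/27
image of x^4: 2x^4 + (64/3)x^3 + (68/3)x^2 + (688/27)x + 418/81
each image's coordinates form column j of the matrix

the matrix is [[2, 16/3, 34/9, 172/27, 418/81]; [0, 2, 32/3, 34/3, 688/27]; [0, 0, 2, 16, 68/3]; [0, 0, 0, 2, 64/3]; [0, 0, 0, 0, 2]] (rows listed top to bottom)


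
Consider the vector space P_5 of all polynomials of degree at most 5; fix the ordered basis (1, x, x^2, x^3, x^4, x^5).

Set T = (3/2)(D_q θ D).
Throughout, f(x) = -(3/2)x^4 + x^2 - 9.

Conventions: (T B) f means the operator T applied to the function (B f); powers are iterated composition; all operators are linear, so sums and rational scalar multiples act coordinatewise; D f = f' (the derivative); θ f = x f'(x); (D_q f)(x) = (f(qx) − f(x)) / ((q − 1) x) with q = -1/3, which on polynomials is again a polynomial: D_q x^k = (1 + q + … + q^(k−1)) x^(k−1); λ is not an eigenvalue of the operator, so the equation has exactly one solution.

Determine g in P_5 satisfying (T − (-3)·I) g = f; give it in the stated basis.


g(x) = -(1/2)x^4 + (8/3)x^2 - 17/3

write g with unknown coordinates in the stated basis and equate coefficients in (T − (-3)·I) g = f
solving from the highest basis element down gives g = -(1/2)x^4 + (8/3)x^2 - 17/3
check: T g = -7x^2 + 8
so T g − (-3)·g = -(3/2)x^4 + x^2 - 9 = f ✓


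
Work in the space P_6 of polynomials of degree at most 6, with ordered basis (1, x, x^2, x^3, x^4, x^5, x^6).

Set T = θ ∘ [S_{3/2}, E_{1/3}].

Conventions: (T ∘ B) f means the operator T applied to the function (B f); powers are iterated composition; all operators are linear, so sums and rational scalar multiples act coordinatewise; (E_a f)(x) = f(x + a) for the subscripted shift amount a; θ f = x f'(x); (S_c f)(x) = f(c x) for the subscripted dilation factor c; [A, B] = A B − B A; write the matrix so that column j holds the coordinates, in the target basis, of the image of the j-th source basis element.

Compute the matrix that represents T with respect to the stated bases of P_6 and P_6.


image of 1: 0
image of x: 0
image of x^2: -(1/2)x
image of x^3: -(9/4)x^2 - (5/8)x
image of x^4: -(27/4)x^3 - (15/4)x^2 - (19/36)x
image of x^5: -(135/8)x^4 - (225/16)x^3 - (95/24)x^2 - (325/864)x
image of x^6: -(1215/32)x^5 - (675/16)x^4 - (285/16)x^3 - (325/96)x^2 - (211/864)x
each image's coordinates form column j of the matrix

the matrix is [[0, 0, 0, 0, 0, 0, 0]; [0, 0, -1/2, -5/8, -19/36, -325/864, -211/864]; [0, 0, 0, -9/4, -15/4, -95/24, -325/96]; [0, 0, 0, 0, -27/4, -225/16, -285/16]; [0, 0, 0, 0, 0, -135/8, -675/16]; [0, 0, 0, 0, 0, 0, -1215/32]; [0, 0, 0, 0, 0, 0, 0]] (rows listed top to bottom)


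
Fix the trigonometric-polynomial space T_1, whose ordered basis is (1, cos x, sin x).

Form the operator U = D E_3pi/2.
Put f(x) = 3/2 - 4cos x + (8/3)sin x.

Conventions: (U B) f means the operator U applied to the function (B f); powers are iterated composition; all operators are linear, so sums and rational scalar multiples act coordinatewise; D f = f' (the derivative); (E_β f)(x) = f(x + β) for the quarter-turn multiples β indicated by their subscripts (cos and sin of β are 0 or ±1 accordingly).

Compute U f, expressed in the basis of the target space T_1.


E_3pi/2 f = 3/2 - (8/3)cos x - 4sin x
D E_3pi/2 f = -4cos x + (8/3)sin x

the image equals g(x) = -4cos x + (8/3)sin x


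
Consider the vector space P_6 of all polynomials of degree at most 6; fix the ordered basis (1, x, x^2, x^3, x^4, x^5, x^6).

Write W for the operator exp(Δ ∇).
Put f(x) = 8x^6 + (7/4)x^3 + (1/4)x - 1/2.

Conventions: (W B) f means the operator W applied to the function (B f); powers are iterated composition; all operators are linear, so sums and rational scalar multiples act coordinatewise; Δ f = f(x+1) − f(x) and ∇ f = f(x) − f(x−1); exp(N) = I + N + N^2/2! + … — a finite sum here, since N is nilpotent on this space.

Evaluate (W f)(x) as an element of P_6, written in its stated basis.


order-1 term: 240x^4 + 240x^2 + (21/2)x + 16
order-2 term: 1440x^2 + 480
order-3 term: 960
the series for exp(Δ ∇) f terminates at order 3
exp(Δ ∇) f = 8x^6 + 240x^4 + (7/4)x^3 + 1680x^2 + (43/4)x + 2911/2

g(x) = 8x^6 + 240x^4 + (7/4)x^3 + 1680x^2 + (43/4)x + 2911/2


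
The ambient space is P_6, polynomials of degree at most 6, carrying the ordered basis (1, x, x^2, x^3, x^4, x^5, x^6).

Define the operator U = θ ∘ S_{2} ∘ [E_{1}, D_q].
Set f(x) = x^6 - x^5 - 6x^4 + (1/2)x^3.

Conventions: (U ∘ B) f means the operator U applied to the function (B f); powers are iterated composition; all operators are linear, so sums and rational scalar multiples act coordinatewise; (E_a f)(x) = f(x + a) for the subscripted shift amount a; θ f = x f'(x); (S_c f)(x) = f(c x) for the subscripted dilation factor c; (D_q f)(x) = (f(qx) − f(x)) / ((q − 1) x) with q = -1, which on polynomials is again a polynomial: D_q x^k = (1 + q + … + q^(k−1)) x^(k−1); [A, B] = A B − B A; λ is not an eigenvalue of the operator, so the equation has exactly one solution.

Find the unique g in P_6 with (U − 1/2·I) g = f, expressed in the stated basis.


the result is g(x) = -2x^6 + 2x^5 + 1548x^4 + 383x^3 - 98560x^2 + 3096x

write g with unknown coordinates in the stated basis and equate coefficients in (U − 1/2·I) g = f
solving from the highest basis element down gives g = -2x^6 + 2x^5 + 1548x^4 + 383x^3 - 98560x^2 + 3096x
check: U g = 768x^4 + 192x^3 - 49280x^2 + 1548x
so U g − 1/2·g = x^6 - x^5 - 6x^4 + (1/2)x^3 = f ✓


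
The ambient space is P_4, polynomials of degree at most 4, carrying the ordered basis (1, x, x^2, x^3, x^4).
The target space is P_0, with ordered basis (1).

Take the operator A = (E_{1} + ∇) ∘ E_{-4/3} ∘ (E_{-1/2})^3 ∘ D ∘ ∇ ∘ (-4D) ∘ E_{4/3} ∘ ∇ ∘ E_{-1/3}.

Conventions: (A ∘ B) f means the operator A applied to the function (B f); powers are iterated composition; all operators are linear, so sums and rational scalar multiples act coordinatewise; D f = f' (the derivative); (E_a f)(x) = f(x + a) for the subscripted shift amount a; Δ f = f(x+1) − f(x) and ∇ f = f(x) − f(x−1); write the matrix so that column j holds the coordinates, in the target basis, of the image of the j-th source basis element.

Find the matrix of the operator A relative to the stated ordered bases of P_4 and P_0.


the matrix is [[0, 0, 0, 0, -96]] (rows listed top to bottom)

image of 1: 0
image of x: 0
image of x^2: 0
image of x^3: 0
image of x^4: -96
each image's coordinates form column j of the matrix


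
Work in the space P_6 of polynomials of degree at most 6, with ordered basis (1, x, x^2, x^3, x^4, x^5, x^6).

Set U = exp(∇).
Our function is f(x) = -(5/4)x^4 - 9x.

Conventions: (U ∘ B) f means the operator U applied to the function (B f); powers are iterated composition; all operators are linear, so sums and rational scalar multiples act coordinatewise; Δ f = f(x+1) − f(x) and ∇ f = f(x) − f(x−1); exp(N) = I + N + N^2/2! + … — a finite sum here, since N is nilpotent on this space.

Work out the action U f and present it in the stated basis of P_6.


order-1 term: -5x^3 + (15/2)x^2 - 5x - 31/4
order-2 term: -(15/2)x^2 + 15x - 35/4
order-3 term: -5x + 15/2
order-4 term: -5/4
the series for exp(∇) f terminates at order 4
exp(∇) f = -(5/4)x^4 - 5x^3 - 4x - 41/4

the image equals g(x) = -(5/4)x^4 - 5x^3 - 4x - 41/4


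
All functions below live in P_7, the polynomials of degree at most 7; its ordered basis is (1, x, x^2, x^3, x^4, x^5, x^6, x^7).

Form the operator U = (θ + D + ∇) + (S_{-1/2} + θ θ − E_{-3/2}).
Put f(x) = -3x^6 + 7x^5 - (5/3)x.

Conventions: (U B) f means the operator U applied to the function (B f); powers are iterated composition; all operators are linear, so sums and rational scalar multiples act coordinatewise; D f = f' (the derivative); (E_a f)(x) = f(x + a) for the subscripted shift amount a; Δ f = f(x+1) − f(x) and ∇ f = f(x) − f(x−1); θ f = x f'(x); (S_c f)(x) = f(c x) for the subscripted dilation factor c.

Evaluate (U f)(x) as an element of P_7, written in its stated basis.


θ f = -18x^6 + 35x^5 - (5/3)x
D f = -18x^5 + 35x^4 - 5/3
∇ f = -18x^5 + 80x^4 - 130x^3 + 115x^2 - 53x + 25/3
(θ + D + ∇) f = -18x^6 - x^5 + 115x^4 - 130x^3 + 115x^2 - (164/3)x + 20/3
S_{-1/2} f = -(3/64)x^6 - (7/32)x^5 + (5/6)x
θ f = -18x^6 + 35x^5 - (5/3)x
θ θ f = -108x^6 + 175x^5 - (5/3)x
E_{-3/2} f = -3x^6 + 34x^5 - (615/4)x^4 + 360x^3 - (7425/16)x^2 + (7493/24)x - 5429/64
(-E_{-3/2}) f = 3x^6 - 34x^5 + (615/4)x^4 - 360x^3 + (7425/16)x^2 - (7493/24)x + 5429/64
(S_{-1/2} + θ θ − E_{-3/2}) f = -(6723/64)x^6 + (4505/32)x^5 + (615/4)x^4 - 360x^3 + (7425/16)x^2 - (7513/24)x + 5429/64
((θ + D + ∇) + (S_{-1/2} + θ θ − E_{-3/2})) f = -(7875/64)x^6 + (4473/32)x^5 + (1075/4)x^4 - 490x^3 + (9265/16)x^2 - (8825/24)x + 17567/192

the image equals g(x) = -(7875/64)x^6 + (4473/32)x^5 + (1075/4)x^4 - 490x^3 + (9265/16)x^2 - (8825/24)x + 17567/192


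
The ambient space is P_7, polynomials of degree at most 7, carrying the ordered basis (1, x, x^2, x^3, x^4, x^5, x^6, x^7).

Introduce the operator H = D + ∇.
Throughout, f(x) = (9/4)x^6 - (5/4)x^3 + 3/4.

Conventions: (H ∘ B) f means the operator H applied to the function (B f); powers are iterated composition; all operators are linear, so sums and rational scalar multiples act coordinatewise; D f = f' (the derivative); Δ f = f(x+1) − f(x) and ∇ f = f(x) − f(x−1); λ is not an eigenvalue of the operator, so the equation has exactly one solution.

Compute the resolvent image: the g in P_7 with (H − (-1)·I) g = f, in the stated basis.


the result is g(x) = (9/4)x^6 - 27x^5 + (1215/4)x^4 - (10985/4)x^3 + (74415/4)x^2 - (336069/4)x + 758873/4

write g with unknown coordinates in the stated basis and equate coefficients in (H − (-1)·I) g = f
solving from the highest basis element down gives g = (9/4)x^6 - 27x^5 + (1215/4)x^4 - (10985/4)x^3 + (74415/4)x^2 - (336069/4)x + 758873/4
check: H g = 27x^5 - (1215/4)x^4 + 2745x^3 - (74415/4)x^2 + (336069/4)x - 379435/2
so H g − (-1)·g = (9/4)x^6 - (5/4)x^3 + 3/4 = f ✓


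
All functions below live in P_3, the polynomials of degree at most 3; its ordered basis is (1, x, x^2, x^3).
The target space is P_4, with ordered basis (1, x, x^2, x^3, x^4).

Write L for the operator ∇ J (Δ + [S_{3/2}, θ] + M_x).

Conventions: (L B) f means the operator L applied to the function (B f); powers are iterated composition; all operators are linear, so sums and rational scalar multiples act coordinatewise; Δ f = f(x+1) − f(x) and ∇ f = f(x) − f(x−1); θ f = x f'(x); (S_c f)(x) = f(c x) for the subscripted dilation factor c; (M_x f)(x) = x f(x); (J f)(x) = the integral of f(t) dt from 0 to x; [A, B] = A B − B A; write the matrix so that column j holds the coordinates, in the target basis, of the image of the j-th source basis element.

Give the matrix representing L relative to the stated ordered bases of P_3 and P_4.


the matrix is [[-1/2, 4/3, -1/4, 7/10]; [1, -1, 3, -1]; [0, 1, -3/2, 5]; [0, 0, 1, -2]; [0, 0, 0, 1]] (rows listed top to bottom)

image of 1: x - 1/2
image of x: x^2 - x + 4/3
image of x^2: x^3 - (3/2)x^2 + 3x - 1/4
image of x^3: x^4 - 2x^3 + 5x^2 - x + 7/10
each image's coordinates form column j of the matrix


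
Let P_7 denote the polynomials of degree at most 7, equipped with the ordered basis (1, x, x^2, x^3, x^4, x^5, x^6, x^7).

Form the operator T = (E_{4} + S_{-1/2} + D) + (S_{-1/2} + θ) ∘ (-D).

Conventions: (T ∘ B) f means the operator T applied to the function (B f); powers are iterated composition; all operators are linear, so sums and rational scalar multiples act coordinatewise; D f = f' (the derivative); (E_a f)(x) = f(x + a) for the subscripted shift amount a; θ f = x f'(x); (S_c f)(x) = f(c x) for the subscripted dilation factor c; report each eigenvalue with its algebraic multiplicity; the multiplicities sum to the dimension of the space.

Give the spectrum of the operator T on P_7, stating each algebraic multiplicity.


λ = 1/2 (multiplicity 1), λ = 7/8 (multiplicity 1), λ = 31/32 (multiplicity 1), λ = 127/128 (multiplicity 1), λ = 65/64 (multiplicity 1), λ = 17/16 (multiplicity 1), λ = 5/4 (multiplicity 1), λ = 2 (multiplicity 1)

image of 1: 2
image of x: (1/2)x + 4
image of x^2: (5/4)x^2 + 9x + 16
image of x^3: (7/8)x^3 + (33/4)x^2 + 48x + 64
image of x^4: (17/16)x^4 + (17/2)x^3 + 96x^2 + 256x + 256
image of x^5: (31/32)x^5 + (75/16)x^4 + 160x^3 + 640x^2 + 1280x + 1024
image of x^6: (65/64)x^6 + (3/16)x^5 + 240x^4 + 1280x^3 + 3840x^2 + 6144x + 4096
image of x^7: (127/128)x^7 - (455/64)x^6 + 336x^5 + 2240x^4 + 8960x^3 + 21504x^2 + 28672x + 16384
the matrix is upper triangular; its diagonal is (2, 1/2, 5/4, 7/8, 17/16, 31/32, 65/64, 127/128)
for a triangular matrix the eigenvalues are the diagonal entries, with algebraic multiplicity their repetition count


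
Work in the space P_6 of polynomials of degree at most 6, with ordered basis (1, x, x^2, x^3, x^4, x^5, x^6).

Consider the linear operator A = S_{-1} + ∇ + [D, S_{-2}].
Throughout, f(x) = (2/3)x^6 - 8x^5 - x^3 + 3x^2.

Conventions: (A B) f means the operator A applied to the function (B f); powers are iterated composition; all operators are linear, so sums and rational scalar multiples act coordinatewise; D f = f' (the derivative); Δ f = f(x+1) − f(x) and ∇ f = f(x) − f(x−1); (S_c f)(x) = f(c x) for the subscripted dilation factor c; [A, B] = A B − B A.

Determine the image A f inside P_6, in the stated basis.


the result is g(x) = (2/3)x^6 + 396x^5 + 1870x^4 + (283/3)x^3 - 54x^2 + 89x - 38/3

S_{-1} f = (2/3)x^6 + 8x^5 + x^3 + 3x^2
∇ f = 4x^5 - 50x^4 + (280/3)x^3 - 93x^2 + 53x - 38/3
S_{-2} f = (128/3)x^6 + 256x^5 + 8x^3 + 12x^2
D S_{-2} f = 256x^5 + 1280x^4 + 24x^2 + 24x
D f = 4x^5 - 40x^4 - 3x^2 + 6x
S_{-2} D f = -128x^5 - 640x^4 - 12x^2 - 12x
[D, S_{-2}] f = 384x^5 + 1920x^4 + 36x^2 + 36x
(S_{-1} + ∇ + [D, S_{-2}]) f = (2/3)x^6 + 396x^5 + 1870x^4 + (283/3)x^3 - 54x^2 + 89x - 38/3


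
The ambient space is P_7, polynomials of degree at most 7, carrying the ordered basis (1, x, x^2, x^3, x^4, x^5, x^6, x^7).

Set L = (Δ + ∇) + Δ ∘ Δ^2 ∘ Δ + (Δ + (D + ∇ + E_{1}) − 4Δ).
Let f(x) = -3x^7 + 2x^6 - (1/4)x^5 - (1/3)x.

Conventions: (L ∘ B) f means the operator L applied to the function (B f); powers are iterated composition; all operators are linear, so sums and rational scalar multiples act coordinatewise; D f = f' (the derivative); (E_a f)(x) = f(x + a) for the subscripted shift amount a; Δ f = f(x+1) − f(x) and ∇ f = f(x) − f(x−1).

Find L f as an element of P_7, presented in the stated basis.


the image equals g(x) = -3x^7 - 40x^6 + (851/4)x^5 - (395/2)x^4 - (4315/2)x^3 - (29111/2)x^2 - (357979/12)x - 265799/12

Δ f = -21x^6 - 51x^5 - (305/4)x^4 - (135/2)x^3 - (71/2)x^2 - (41/4)x - 19/12
∇ f = -21x^6 + 75x^5 - (545/4)x^4 + (295/2)x^3 - (191/2)x^2 + (137/4)x - 67/12
(Δ + ∇) f = -42x^6 + 24x^5 - (425/2)x^4 + 80x^3 - 131x^2 + 24x - 43/6
Δ f = -21x^6 - 51x^5 - (305/4)x^4 - (135/2)x^3 - (71/2)x^2 - (41/4)x - 19/12
Δ Δ f = -126x^5 - 570x^4 - 1235x^3 - 1485x^2 - (1919/2)x - 523/2
Δ Δ Δ f = -630x^4 - 3540x^3 - 8385x^2 - 9585x - 8751/2
Δ Δ^2 Δ f = -2520x^3 - 14400x^2 - 29910x - 22140
Δ f = -21x^6 - 51x^5 - (305/4)x^4 - (135/2)x^3 - (71/2)x^2 - (41/4)x - 19/12
D f = -21x^6 + 12x^5 - (5/4)x^4 - 1/3
∇ f = -21x^6 + 75x^5 - (545/4)x^4 + (295/2)x^3 - (191/2)x^2 + (137/4)x - 67/12
E_{1} f = -3x^7 - 19x^6 - (205/4)x^5 - (305/4)x^4 - (135/2)x^3 - (71/2)x^2 - (127/12)x - 19/12
(D + ∇ + E_{1}) f = -3x^7 - 61x^6 + (143/4)x^5 - (855/4)x^4 + 80x^3 - 131x^2 + (71/3)x - 15/2
Δ f = -21x^6 - 51x^5 - (305/4)x^4 - (135/2)x^3 - (71/2)x^2 - (41/4)x - 19/12
(-4Δ) f = 84x^6 + 204x^5 + 305x^4 + 270x^3 + 142x^2 + 41x + 19/3
(Δ + (D + ∇ + E_{1}) − 4Δ) f = -3x^7 + 2x^6 + (755/4)x^5 + 15x^4 + (565/2)x^3 - (49/2)x^2 + (653/12)x - 11/4
((Δ + ∇) + Δ ∘ Δ^2 ∘ Δ + (Δ + (D + ∇ + E_{1}) − 4Δ)) f = -3x^7 - 40x^6 + (851/4)x^5 - (395/2)x^4 - (4315/2)x^3 - (29111/2)x^2 - (357979/12)x - 265799/12


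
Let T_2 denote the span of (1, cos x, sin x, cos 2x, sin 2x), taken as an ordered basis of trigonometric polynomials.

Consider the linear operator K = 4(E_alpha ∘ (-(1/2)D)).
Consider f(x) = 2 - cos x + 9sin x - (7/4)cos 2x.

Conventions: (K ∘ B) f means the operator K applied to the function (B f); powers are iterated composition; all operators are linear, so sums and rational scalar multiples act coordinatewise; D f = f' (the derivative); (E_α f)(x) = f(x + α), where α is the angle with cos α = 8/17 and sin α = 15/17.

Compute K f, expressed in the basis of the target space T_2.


g(x) = -(174/17)cos x + (254/17)sin x - (1680/289)cos 2x + (1127/289)sin 2x

D f = 9cos x + sin x + (7/2)sin 2x
(-(1/2)D) f = -(9/2)cos x - (1/2)sin x - (7/4)sin 2x
E_alpha (-(1/2)D) f = -(87/34)cos x + (127/34)sin x - (420/289)cos 2x + (1127/1156)sin 2x
(4(E_alpha ∘ (-(1/2)D))) f = -(174/17)cos x + (254/17)sin x - (1680/289)cos 2x + (1127/289)sin 2x


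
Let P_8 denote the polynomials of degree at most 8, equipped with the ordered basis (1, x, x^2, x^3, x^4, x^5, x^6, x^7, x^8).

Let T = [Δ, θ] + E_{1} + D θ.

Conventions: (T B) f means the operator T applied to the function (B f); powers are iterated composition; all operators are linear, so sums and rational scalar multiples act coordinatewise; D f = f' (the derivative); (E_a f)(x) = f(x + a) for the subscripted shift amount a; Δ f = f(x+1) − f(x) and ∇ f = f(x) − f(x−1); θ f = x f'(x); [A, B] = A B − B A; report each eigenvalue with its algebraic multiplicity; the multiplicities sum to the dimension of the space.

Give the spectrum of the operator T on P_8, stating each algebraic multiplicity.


λ = 1 (multiplicity 9)

image of 1: 1
image of x: x + 3
image of x^2: x^2 + 8x + 3
image of x^3: x^3 + 15x^2 + 9x + 4
image of x^4: x^4 + 24x^3 + 18x^2 + 16x + 5
image of x^5: x^5 + 35x^4 + 30x^3 + 40x^2 + 25x + 6
image of x^6: x^6 + 48x^5 + 45x^4 + 80x^3 + 75x^2 + 36x + 7
image of x^7: x^7 + 63x^6 + 63x^5 + 140x^4 + 175x^3 + 126x^2 + 49x + 8
image of x^8: x^8 + 80x^7 + 84x^6 + 224x^5 + 350x^4 + 336x^3 + 196x^2 + 64x + 9
the matrix is upper triangular; its diagonal is (1, 1, 1, 1, 1, 1, 1, 1, 1)
for a triangular matrix the eigenvalues are the diagonal entries, with algebraic multiplicity their repetition count


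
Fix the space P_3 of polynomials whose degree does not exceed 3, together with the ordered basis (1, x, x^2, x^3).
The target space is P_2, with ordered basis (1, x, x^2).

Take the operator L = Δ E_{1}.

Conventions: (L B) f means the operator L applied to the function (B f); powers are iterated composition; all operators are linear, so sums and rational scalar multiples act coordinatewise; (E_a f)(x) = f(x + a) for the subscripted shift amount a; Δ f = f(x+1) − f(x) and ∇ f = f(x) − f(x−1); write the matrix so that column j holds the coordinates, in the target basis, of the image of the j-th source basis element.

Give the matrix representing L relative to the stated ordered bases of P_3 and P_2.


the matrix is [[0, 1, 3, 7]; [0, 0, 2, 9]; [0, 0, 0, 3]] (rows listed top to bottom)

image of 1: 0
image of x: 1
image of x^2: 2x + 3
image of x^3: 3x^2 + 9x + 7
each image's coordinates form column j of the matrix


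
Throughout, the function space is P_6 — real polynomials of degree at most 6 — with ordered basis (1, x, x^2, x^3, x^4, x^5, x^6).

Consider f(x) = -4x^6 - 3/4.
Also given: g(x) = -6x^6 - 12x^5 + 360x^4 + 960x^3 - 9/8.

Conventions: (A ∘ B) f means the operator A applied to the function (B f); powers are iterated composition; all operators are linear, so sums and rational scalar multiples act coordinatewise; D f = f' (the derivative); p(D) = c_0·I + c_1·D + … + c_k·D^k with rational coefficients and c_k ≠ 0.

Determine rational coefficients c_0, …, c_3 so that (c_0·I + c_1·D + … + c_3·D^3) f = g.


D^0 f = -4x^6 - 3/4
D^1 f = -24x^5
D^2 f = -120x^4
D^3 f = -480x^3
matching coefficients of g against c_0 f + c_1 Df + … from the top degree down determines the c_i
solution: c_0 = 3/2, c_1 = 1/2, c_2 = -3, c_3 = -2

p(D) = (3/2)·I + (1/2)·D − 3·D^2 − 2·D^3, i.e. c_0 = 3/2, c_1 = 1/2, c_2 = -3, c_3 = -2


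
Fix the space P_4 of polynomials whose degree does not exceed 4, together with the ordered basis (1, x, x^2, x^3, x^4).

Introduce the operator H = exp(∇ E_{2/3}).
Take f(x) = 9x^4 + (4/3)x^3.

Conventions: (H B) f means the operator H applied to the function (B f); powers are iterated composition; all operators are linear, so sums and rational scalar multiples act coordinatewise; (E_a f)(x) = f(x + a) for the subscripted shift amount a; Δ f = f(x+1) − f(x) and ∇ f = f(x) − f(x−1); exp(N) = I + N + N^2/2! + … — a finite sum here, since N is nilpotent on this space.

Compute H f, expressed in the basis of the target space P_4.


order-1 term: 36x^3 + 22x^2 + (40/3)x + 19/9
order-2 term: 54x^2 + 40x + 49/3
order-3 term: 36x + 58/3
order-4 term: 9
the series for exp(∇ E_{2/3}) f terminates at order 4
exp(∇ E_{2/3}) f = 9x^4 + (112/3)x^3 + 76x^2 + (268/3)x + 421/9

the result is g(x) = 9x^4 + (112/3)x^3 + 76x^2 + (268/3)x + 421/9


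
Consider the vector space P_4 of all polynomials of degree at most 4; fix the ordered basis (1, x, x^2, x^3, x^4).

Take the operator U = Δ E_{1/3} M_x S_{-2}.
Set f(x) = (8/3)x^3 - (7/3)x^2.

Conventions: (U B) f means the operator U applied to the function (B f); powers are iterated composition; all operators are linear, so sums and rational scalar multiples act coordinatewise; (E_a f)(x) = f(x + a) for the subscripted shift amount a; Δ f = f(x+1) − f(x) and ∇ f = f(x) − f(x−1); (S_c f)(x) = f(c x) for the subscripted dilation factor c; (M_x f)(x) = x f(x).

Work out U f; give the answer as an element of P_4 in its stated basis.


S_{-2} f = -(64/3)x^3 - (28/3)x^2
M_x S_{-2} f = -(64/3)x^4 - (28/3)x^3
E_{1/3} (M_x S_{-2}) f = -(64/3)x^4 - (340/9)x^3 - (212/9)x^2 - (508/81)x - 148/243
Δ E_{1/3} (M_x S_{-2}) f = -(256/3)x^3 - (724/3)x^2 - (2212/9)x - 7204/81

the image equals g(x) = -(256/3)x^3 - (724/3)x^2 - (2212/9)x - 7204/81


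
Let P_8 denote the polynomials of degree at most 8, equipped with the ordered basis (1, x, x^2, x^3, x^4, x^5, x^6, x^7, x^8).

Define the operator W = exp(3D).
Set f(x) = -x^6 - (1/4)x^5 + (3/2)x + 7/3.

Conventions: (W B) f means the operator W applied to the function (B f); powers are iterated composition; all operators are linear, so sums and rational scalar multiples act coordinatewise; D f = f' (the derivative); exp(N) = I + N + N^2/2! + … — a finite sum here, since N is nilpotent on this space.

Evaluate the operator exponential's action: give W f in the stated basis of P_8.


order-1 term: -18x^5 - (15/4)x^4 + 9/2
order-2 term: -135x^4 - (45/2)x^3
order-3 term: -540x^3 - (135/2)x^2
order-4 term: -1215x^2 - (405/4)x
order-5 term: -1458x - 243/4
order-6 term: -729
the series for exp(3D) f terminates at order 6
exp(3D) f = -x^6 - (73/4)x^5 - (555/4)x^4 - (1125/2)x^3 - (2565/2)x^2 - (6231/4)x - 9395/12

the image equals g(x) = -x^6 - (73/4)x^5 - (555/4)x^4 - (1125/2)x^3 - (2565/2)x^2 - (6231/4)x - 9395/12


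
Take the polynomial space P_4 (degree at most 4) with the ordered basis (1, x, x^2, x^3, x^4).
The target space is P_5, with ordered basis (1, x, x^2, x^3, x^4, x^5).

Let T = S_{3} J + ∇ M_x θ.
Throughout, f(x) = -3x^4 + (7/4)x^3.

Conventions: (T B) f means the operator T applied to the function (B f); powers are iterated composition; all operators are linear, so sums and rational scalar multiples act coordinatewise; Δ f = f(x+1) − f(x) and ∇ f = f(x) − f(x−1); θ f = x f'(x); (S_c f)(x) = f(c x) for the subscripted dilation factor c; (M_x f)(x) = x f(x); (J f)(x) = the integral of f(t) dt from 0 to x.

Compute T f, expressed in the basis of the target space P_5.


J f = -(3/5)x^5 + (7/16)x^4
S_{3} J f = -(729/5)x^5 + (567/16)x^4
θ f = -12x^4 + (21/4)x^3
M_x θ f = -12x^5 + (21/4)x^4
∇ M_x θ f = -60x^4 + 141x^3 - (303/2)x^2 + 81x - 69/4
(S_{3} J + ∇ M_x θ) f = -(729/5)x^5 - (393/16)x^4 + 141x^3 - (303/2)x^2 + 81x - 69/4

g(x) = -(729/5)x^5 - (393/16)x^4 + 141x^3 - (303/2)x^2 + 81x - 69/4


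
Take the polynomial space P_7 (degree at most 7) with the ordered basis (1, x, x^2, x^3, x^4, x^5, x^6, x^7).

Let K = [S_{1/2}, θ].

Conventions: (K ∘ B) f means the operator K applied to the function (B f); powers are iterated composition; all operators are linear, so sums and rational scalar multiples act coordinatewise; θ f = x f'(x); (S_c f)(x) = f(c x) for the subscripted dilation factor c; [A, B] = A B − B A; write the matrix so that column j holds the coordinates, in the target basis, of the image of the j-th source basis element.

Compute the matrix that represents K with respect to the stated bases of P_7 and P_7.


image of 1: 0
image of x: 0
image of x^2: 0
image of x^3: 0
image of x^4: 0
image of x^5: 0
image of x^6: 0
image of x^7: 0
each image's coordinates form column j of the matrix

the matrix is [[0, 0, 0, 0, 0, 0, 0, 0]; [0, 0, 0, 0, 0, 0, 0, 0]; [0, 0, 0, 0, 0, 0, 0, 0]; [0, 0, 0, 0, 0, 0, 0, 0]; [0, 0, 0, 0, 0, 0, 0, 0]; [0, 0, 0, 0, 0, 0, 0, 0]; [0, 0, 0, 0, 0, 0, 0, 0]; [0, 0, 0, 0, 0, 0, 0, 0]] (rows listed top to bottom)


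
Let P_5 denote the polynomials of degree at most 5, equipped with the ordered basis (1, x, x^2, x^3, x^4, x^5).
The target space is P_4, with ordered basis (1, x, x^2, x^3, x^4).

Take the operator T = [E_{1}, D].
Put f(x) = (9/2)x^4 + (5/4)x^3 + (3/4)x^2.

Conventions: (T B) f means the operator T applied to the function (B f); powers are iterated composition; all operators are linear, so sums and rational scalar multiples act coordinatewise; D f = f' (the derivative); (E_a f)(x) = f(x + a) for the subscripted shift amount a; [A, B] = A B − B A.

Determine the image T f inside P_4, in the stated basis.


D f = 18x^3 + (15/4)x^2 + (3/2)x
E_{1} D f = 18x^3 + (231/4)x^2 + 63x + 93/4
E_{1} f = (9/2)x^4 + (77/4)x^3 + (63/2)x^2 + (93/4)x + 13/2
D E_{1} f = 18x^3 + (231/4)x^2 + 63x + 93/4
[E_{1}, D] f = 0

g(x) = 0


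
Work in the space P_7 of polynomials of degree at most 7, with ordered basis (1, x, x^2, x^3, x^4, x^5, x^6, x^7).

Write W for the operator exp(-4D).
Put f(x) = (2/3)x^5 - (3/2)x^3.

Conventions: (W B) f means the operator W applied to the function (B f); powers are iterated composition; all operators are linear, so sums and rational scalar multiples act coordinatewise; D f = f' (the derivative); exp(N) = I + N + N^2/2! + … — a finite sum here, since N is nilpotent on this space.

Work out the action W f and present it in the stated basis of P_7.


g(x) = (2/3)x^5 - (40/3)x^4 + (631/6)x^3 - (1226/3)x^2 + (2344/3)x - 1760/3

order-1 term: -(40/3)x^4 + 18x^2
order-2 term: (320/3)x^3 - 72x
order-3 term: -(1280/3)x^2 + 96
order-4 term: (2560/3)x
order-5 term: -2048/3
the series for exp(-4D) f terminates at order 5
exp(-4D) f = (2/3)x^5 - (40/3)x^4 + (631/6)x^3 - (1226/3)x^2 + (2344/3)x - 1760/3


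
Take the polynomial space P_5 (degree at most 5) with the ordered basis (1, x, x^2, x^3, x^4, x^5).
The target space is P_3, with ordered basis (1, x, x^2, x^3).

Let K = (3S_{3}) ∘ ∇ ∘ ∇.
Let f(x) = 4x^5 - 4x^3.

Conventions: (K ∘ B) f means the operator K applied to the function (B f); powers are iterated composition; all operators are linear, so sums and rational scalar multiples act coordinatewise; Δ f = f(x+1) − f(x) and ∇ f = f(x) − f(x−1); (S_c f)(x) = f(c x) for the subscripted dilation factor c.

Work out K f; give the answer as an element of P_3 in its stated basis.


the result is g(x) = 6480x^3 - 6480x^2 + 2304x - 288

∇ f = 20x^4 - 40x^3 + 28x^2 - 8x
∇ ∇ f = 80x^3 - 240x^2 + 256x - 96
S_{3} (∇ ∘ ∇) f = 2160x^3 - 2160x^2 + 768x - 96
(3S_{3}) (∇ ∘ ∇) f = 6480x^3 - 6480x^2 + 2304x - 288


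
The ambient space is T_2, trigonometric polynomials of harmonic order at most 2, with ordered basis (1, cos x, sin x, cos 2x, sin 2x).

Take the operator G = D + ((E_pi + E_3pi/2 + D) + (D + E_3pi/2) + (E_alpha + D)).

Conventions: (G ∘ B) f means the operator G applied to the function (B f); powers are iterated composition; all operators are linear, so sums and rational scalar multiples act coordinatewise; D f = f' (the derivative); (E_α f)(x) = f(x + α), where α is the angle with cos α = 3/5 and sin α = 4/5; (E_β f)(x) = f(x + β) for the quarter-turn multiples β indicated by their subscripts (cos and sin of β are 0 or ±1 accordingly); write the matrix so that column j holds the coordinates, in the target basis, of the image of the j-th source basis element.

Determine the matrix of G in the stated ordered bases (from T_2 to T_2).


the matrix is [[4, 0, 0, 0, 0]; [0, -2/5, 14/5, 0, 0]; [0, -14/5, -2/5, 0, 0]; [0, 0, 0, -32/25, 224/25]; [0, 0, 0, -224/25, -32/25]] (rows listed top to bottom)

image of 1: 4
image of cos x: -(2/5)cos x - (14/5)sin x
image of sin x: (14/5)cos x - (2/5)sin x
image of cos 2x: -(32/25)cos 2x - (224/25)sin 2x
image of sin 2x: (224/25)cos 2x - (32/25)sin 2x
each image's coordinates form column j of the matrix


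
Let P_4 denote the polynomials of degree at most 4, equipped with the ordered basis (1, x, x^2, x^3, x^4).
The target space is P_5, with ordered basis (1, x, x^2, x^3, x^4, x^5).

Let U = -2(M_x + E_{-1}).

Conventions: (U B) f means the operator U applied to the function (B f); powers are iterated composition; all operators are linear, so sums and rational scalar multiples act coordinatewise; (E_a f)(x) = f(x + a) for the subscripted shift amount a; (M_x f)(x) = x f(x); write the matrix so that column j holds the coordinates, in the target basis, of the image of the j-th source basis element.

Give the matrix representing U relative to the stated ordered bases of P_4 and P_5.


the matrix is [[-2, 2, -2, 2, -2]; [-2, -2, 4, -6, 8]; [0, -2, -2, 6, -12]; [0, 0, -2, -2, 8]; [0, 0, 0, -2, -2]; [0, 0, 0, 0, -2]] (rows listed top to bottom)

image of 1: -2x - 2
image of x: -2x^2 - 2x + 2
image of x^2: -2x^3 - 2x^2 + 4x - 2
image of x^3: -2x^4 - 2x^3 + 6x^2 - 6x + 2
image of x^4: -2x^5 - 2x^4 + 8x^3 - 12x^2 + 8x - 2
each image's coordinates form column j of the matrix


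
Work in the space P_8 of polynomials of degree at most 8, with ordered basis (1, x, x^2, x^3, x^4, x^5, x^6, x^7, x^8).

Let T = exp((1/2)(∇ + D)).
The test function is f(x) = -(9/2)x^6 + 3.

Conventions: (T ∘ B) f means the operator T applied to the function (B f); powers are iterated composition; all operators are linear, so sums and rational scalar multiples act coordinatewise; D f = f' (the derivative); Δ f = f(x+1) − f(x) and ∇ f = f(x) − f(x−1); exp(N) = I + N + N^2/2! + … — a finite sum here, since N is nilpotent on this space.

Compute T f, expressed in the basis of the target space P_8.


order-1 term: -27x^5 + (135/4)x^4 - 45x^3 + (135/4)x^2 - (27/2)x + 9/4
order-2 term: -(135/2)x^4 + 135x^3 - (1485/8)x^2 + 135x - 333/8
order-3 term: -90x^3 + (405/2)x^2 - (945/4)x + 1755/16
order-4 term: -(135/2)x^2 + 135x - 765/8
order-5 term: -27x + 135/4
order-6 term: -9/2
the series for exp((1/2)(∇ + D)) f terminates at order 6
exp((1/2)(∇ + D)) f = -(9/2)x^6 - 27x^5 - (135/4)x^4 - (135/8)x^2 - (27/4)x + 111/16

g(x) = -(9/2)x^6 - 27x^5 - (135/4)x^4 - (135/8)x^2 - (27/4)x + 111/16
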